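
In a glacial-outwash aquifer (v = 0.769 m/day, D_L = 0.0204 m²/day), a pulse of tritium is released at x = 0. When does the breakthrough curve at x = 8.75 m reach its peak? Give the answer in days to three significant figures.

11.3 days

For the 1D instantaneous-source solution, setting ∂C/∂t = 0 at fixed x gives v²t² + 2Dt − x² = 0, so t = (√(D² + v²x²) − D)/v².
√(D² + v²x²) = √(0.0204² + 0.769² × 8.75²) = 6.729; v² = 0.591361.
t = (6.729 − 0.0204)/0.591361 = 11.3 days (vs. the pure-advection estimate x/v = 11.4 d).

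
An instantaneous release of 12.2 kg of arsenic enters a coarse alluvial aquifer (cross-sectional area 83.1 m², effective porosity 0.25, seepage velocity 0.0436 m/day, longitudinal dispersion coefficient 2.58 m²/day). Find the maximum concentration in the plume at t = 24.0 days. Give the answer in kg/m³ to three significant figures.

0.0211 kg/m³

The peak of an instantaneous 1D plume sits at x = vt; there the Gaussian factor is 1 and C_max = M/(n_e·A·√(4πDt)), where n_e·A is the pore area the mass is dissolved in.
√(4πDt) = √(4π × 2.58 × 24.0) = 27.89 m, so C_max = 12.2/(0.25 × 83.1 × 27.89) = 0.0211 kg/m³.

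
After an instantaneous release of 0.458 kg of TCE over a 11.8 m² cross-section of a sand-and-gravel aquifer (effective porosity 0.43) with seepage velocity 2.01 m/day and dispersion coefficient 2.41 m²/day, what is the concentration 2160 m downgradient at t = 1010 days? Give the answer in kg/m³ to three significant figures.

For an instantaneous plane source, C(x,t) = M/(n_e·A·√(4πDt)) · exp(−(x−vt)²/(4Dt)), with n_e·A the pore (flow) area.
Plume center vt = 2.01 × 1010 = 2030.1 m, so the well at 2160 m is 129.9 m downgradient of the peak.
√(4πDt) = 174.9 m, giving peak height M/(n_e·A·√(4πDt)) = 0.458/(0.43 × 11.8 × 174.9) = 0.0005161 kg/m³.
(x−vt)²/(4Dt) = (129.9)²/(4 × 2.41 × 1010) = 1.733; exp(−1.733) = 0.1768.
C = 0.0005161 × 0.1768 = 9.12e-05 kg/m³.

9.12e-05 kg/m³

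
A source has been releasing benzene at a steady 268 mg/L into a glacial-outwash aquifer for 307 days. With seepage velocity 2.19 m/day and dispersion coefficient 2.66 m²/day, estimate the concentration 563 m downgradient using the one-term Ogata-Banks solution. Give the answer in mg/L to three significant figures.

For a continuous step input, C/C₀ ≈ ½·erfc((x−vt)/(2√(Dt))).
vt = 2.19 × 307 = 672.33 m and 2√(Dt) = 2√(2.66 × 307) = 57.15 m.
Argument (x−vt)/(2√(Dt)) = (563 − 672.33)/57.15 = -1.913; ½·erfc(-1.913) = 0.9966.
C = 268 × 0.9966 = 267 mg/L.

267 mg/L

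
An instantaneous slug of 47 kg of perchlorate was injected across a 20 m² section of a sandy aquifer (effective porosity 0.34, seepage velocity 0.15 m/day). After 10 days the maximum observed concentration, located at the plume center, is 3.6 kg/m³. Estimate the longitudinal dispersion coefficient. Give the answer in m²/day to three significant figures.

At the plume center C_max = M/(n_e·A·√(4πDt)), so D = M²/(4πt·(n_e·A·C_max)²).
n_e·A·C_max = 0.34 × 20 × 3.6 = 24.48 kg/m.
D = 47²/(4π × 10 × 24.48²) = 0.0293 m²/day.

0.0293 m²/day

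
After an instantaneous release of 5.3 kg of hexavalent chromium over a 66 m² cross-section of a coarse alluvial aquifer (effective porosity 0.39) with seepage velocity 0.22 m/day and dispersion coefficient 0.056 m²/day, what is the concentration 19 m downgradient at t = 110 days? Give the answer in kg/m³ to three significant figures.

0.00781 kg/m³

For an instantaneous plane source, C(x,t) = M/(n_e·A·√(4πDt)) · exp(−(x−vt)²/(4Dt)), with n_e·A the pore (flow) area.
Plume center vt = 0.22 × 110 = 24.2 m, so the well at 19 m is 5.2 m upgradient of the peak.
√(4πDt) = 8.798 m, giving peak height M/(n_e·A·√(4πDt)) = 5.3/(0.39 × 66 × 8.798) = 0.02340 kg/m³.
(x−vt)²/(4Dt) = (-5.2)²/(4 × 0.056 × 110) = 1.097; exp(−1.097) = 0.3339.
C = 0.02340 × 0.3339 = 0.00781 kg/m³.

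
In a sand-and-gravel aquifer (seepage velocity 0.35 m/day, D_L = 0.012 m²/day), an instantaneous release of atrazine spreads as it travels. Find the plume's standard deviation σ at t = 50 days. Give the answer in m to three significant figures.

Dispersive spreading gives a Gaussian with σ² = 2Dt; advection only shifts the center.
σ = √(2 × 0.012 × 50) = 1.10 m.

1.10 m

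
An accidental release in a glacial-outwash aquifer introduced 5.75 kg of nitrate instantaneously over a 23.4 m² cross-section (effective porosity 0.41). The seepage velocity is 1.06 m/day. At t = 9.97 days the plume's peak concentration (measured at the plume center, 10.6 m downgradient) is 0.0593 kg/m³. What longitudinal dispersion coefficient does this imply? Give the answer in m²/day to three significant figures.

At the plume center C_max = M/(n_e·A·√(4πDt)), so D = M²/(4πt·(n_e·A·C_max)²).
n_e·A·C_max = 0.41 × 23.4 × 0.0593 = 0.5689 kg/m.
D = 5.75²/(4π × 9.97 × 0.5689²) = 0.815 m²/day.

0.815 m²/day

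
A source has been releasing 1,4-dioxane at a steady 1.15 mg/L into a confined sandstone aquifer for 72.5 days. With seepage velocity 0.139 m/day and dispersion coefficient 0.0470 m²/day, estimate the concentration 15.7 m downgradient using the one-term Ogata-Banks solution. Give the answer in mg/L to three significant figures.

For a continuous step input, C/C₀ ≈ ½·erfc((x−vt)/(2√(Dt))).
vt = 0.139 × 72.5 = 10.0775 m and 2√(Dt) = 2√(0.0470 × 72.5) = 3.692 m.
Argument (x−vt)/(2√(Dt)) = (15.7 − 10.0775)/3.692 = 1.523; ½·erfc(1.523) = 0.01563.
C = 1.15 × 0.01563 = 0.0180 mg/L.

0.0180 mg/L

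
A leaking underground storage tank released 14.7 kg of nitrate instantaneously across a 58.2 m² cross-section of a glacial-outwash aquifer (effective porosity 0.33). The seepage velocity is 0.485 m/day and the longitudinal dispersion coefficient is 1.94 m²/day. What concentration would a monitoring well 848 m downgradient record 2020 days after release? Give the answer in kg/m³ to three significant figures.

0.00114 kg/m³

For an instantaneous plane source, C(x,t) = M/(n_e·A·√(4πDt)) · exp(−(x−vt)²/(4Dt)), with n_e·A the pore (flow) area.
Plume center vt = 0.485 × 2020 = 979.7 m, so the well at 848 m is 131.7 m upgradient of the peak.
√(4πDt) = 221.9 m, giving peak height M/(n_e·A·√(4πDt)) = 14.7/(0.33 × 58.2 × 221.9) = 0.003449 kg/m³.
(x−vt)²/(4Dt) = (-131.7)²/(4 × 1.94 × 2020) = 1.107; exp(−1.107) = 0.3305.
C = 0.003449 × 0.3305 = 0.00114 kg/m³.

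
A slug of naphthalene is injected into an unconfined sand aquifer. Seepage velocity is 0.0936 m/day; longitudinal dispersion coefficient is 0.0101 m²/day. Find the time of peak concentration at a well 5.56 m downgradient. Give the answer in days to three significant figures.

58.3 days

For the 1D instantaneous-source solution, setting ∂C/∂t = 0 at fixed x gives v²t² + 2Dt − x² = 0, so t = (√(D² + v²x²) − D)/v².
√(D² + v²x²) = √(0.0101² + 0.0936² × 5.56²) = 0.5205; v² = 0.00876096.
t = (0.5205 − 0.0101)/0.00876096 = 58.3 days (vs. the pure-advection estimate x/v = 59.4 d).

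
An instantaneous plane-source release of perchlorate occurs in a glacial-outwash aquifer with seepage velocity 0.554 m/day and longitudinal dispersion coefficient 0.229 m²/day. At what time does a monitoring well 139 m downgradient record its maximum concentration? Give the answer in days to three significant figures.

250 days

For the 1D instantaneous-source solution, setting ∂C/∂t = 0 at fixed x gives v²t² + 2Dt − x² = 0, so t = (√(D² + v²x²) − D)/v².
√(D² + v²x²) = √(0.229² + 0.554² × 139²) = 77.01; v² = 0.306916.
t = (77.01 − 0.229)/0.306916 = 250 days (vs. the pure-advection estimate x/v = 251 d).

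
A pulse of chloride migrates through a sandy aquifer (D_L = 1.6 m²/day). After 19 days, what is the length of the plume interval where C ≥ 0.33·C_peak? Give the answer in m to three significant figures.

The plume is Gaussian with σ = √(2Dt) = √(2 × 1.6 × 19) = 7.797 m.
C/C_peak = exp(−Δx²/(2σ²)) = 0.33 ⇒ Δx = σ·√(−2 ln 0.33) = 7.797 × 1.489 = 11.61 m.
Width = 2Δx = 23.2 m.

23.2 m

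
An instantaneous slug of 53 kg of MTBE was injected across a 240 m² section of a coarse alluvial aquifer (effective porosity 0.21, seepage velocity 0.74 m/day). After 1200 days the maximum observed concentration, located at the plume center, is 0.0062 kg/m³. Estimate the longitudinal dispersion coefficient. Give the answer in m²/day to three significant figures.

At the plume center C_max = M/(n_e·A·√(4πDt)), so D = M²/(4πt·(n_e·A·C_max)²).
n_e·A·C_max = 0.21 × 240 × 0.0062 = 0.3125 kg/m.
D = 53²/(4π × 1200 × 0.3125²) = 1.91 m²/day.

1.91 m²/day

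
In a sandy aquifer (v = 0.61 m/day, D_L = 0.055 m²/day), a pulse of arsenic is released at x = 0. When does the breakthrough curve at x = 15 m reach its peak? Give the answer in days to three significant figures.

24.4 days

For the 1D instantaneous-source solution, setting ∂C/∂t = 0 at fixed x gives v²t² + 2Dt − x² = 0, so t = (√(D² + v²x²) − D)/v².
√(D² + v²x²) = √(0.055² + 0.61² × 15²) = 9.150; v² = 0.3721.
t = (9.150 − 0.055)/0.3721 = 24.4 days (vs. the pure-advection estimate x/v = 24.6 d).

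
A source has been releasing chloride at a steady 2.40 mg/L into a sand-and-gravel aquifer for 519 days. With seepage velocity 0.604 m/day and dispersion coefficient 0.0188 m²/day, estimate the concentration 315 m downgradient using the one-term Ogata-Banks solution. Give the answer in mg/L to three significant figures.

For a continuous step input, C/C₀ ≈ ½·erfc((x−vt)/(2√(Dt))).
vt = 0.604 × 519 = 313.476 m and 2√(Dt) = 2√(0.0188 × 519) = 6.247 m.
Argument (x−vt)/(2√(Dt)) = (315 − 313.476)/6.247 = 0.2440; ½·erfc(0.2440) = 0.3650.
C = 2.40 × 0.3650 = 0.876 mg/L.

0.876 mg/L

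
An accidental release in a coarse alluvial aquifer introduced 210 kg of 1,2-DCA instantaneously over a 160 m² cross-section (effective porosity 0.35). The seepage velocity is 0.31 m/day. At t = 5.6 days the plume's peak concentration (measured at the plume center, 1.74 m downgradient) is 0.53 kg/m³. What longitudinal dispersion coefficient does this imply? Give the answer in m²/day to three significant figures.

At the plume center C_max = M/(n_e·A·√(4πDt)), so D = M²/(4πt·(n_e·A·C_max)²).
n_e·A·C_max = 0.35 × 160 × 0.53 = 29.68 kg/m.
D = 210²/(4π × 5.6 × 29.68²) = 0.711 m²/day.

0.711 m²/day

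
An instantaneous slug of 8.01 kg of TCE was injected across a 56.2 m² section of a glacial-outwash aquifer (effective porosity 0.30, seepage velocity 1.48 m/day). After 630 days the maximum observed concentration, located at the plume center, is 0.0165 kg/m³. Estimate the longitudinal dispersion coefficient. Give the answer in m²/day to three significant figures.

At the plume center C_max = M/(n_e·A·√(4πDt)), so D = M²/(4πt·(n_e·A·C_max)²).
n_e·A·C_max = 0.30 × 56.2 × 0.0165 = 0.2782 kg/m.
D = 8.01²/(4π × 630 × 0.2782²) = 0.105 m²/day.

0.105 m²/day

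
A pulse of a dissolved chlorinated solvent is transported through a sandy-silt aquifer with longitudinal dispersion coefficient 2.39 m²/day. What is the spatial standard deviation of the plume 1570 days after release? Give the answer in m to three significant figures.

Dispersive spreading gives a Gaussian with σ² = 2Dt; advection only shifts the center.
σ = √(2 × 2.39 × 1570) = 86.6 m.

86.6 m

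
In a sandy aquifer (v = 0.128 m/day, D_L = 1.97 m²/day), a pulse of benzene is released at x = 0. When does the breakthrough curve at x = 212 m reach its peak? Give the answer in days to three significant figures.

For the 1D instantaneous-source solution, setting ∂C/∂t = 0 at fixed x gives v²t² + 2Dt − x² = 0, so t = (√(D² + v²x²) − D)/v².
√(D² + v²x²) = √(1.97² + 0.128² × 212²) = 27.21; v² = 0.016384.
t = (27.21 − 1.97)/0.016384 = 1540 days (vs. the pure-advection estimate x/v = 1660 d).

1540 days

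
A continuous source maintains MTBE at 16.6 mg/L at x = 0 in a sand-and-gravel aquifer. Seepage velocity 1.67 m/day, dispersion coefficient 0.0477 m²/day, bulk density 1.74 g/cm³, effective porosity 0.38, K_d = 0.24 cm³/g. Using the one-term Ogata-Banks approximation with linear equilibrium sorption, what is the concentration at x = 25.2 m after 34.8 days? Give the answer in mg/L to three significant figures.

16.2 mg/L

Retardation factor R = 1 + ρ_b·K_d/n = 1 + 1.74 × 0.24/0.38 = 2.099.
Sorption retards both mechanisms: v_R = v/R = 0.7956 m/day, D_R = D/R = 0.02273 m²/day.
v_R·t = 0.7956 × 34.8 = 27.68688 m; 2√(D_R t) = 1.779 m; argument = (25.2 − 27.68688)/1.779 = -1.398.
C = C₀ × ½·erfc(-1.398) = 16.6 × 0.9760 = 16.2 mg/L.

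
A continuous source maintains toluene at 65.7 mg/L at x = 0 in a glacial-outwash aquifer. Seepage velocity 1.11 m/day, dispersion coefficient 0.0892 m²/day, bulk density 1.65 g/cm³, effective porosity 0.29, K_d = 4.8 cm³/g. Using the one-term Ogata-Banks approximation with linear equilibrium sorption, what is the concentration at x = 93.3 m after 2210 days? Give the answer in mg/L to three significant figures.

2.46 mg/L

Retardation factor R = 1 + ρ_b·K_d/n = 1 + 1.65 × 4.8/0.29 = 28.31.
Sorption retards both mechanisms: v_R = v/R = 0.03921 m/day, D_R = D/R = 0.003151 m²/day.
v_R·t = 0.03921 × 2210 = 86.6541 m; 2√(D_R t) = 5.278 m; argument = (93.3 − 86.6541)/5.278 = 1.259.
C = C₀ × ½·erfc(1.259) = 65.7 × 0.03750 = 2.46 mg/L.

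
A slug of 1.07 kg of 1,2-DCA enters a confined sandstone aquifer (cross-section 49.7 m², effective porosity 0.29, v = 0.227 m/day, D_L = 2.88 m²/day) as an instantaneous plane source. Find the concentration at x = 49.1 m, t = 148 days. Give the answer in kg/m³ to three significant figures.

For an instantaneous plane source, C(x,t) = M/(n_e·A·√(4πDt)) · exp(−(x−vt)²/(4Dt)), with n_e·A the pore (flow) area.
Plume center vt = 0.227 × 148 = 33.596 m, so the well at 49.1 m is 15.504 m downgradient of the peak.
√(4πDt) = 73.19 m, giving peak height M/(n_e·A·√(4πDt)) = 1.07/(0.29 × 49.7 × 73.19) = 0.001014 kg/m³.
(x−vt)²/(4Dt) = (15.504)²/(4 × 2.88 × 148) = 0.1410; exp(−0.1410) = 0.8685.
C = 0.001014 × 0.8685 = 0.000881 kg/m³.

0.000881 kg/m³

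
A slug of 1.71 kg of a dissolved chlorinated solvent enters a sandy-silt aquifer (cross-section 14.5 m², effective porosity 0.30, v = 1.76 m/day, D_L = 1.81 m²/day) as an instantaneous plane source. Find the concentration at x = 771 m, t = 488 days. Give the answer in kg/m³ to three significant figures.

For an instantaneous plane source, C(x,t) = M/(n_e·A·√(4πDt)) · exp(−(x−vt)²/(4Dt)), with n_e·A the pore (flow) area.
Plume center vt = 1.76 × 488 = 858.88 m, so the well at 771 m is 87.88 m upgradient of the peak.
√(4πDt) = 105.4 m, giving peak height M/(n_e·A·√(4πDt)) = 1.71/(0.30 × 14.5 × 105.4) = 0.003730 kg/m³.
(x−vt)²/(4Dt) = (-87.88)²/(4 × 1.81 × 488) = 2.186; exp(−2.186) = 0.1124.
C = 0.003730 × 0.1124 = 0.000419 kg/m³.

0.000419 kg/m³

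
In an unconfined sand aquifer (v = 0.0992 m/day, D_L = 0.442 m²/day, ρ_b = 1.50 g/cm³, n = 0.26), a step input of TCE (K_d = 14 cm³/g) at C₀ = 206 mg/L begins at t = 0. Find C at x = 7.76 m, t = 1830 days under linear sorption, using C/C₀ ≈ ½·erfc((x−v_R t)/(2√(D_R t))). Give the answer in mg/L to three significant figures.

Retardation factor R = 1 + ρ_b·K_d/n = 1 + 1.50 × 14/0.26 = 81.77.
Sorption retards both mechanisms: v_R = v/R = 0.001213 m/day, D_R = D/R = 0.005405 m²/day.
v_R·t = 0.001213 × 1830 = 2.21979 m; 2√(D_R t) = 6.290 m; argument = (7.76 − 2.21979)/6.290 = 0.8808.
C = C₀ × ½·erfc(0.8808) = 206 × 0.1064 = 21.9 mg/L.

21.9 mg/L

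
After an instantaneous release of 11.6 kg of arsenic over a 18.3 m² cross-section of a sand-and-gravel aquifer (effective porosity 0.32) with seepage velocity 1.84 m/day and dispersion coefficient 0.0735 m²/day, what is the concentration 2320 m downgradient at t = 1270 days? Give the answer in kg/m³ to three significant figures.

For an instantaneous plane source, C(x,t) = M/(n_e·A·√(4πDt)) · exp(−(x−vt)²/(4Dt)), with n_e·A the pore (flow) area.
Plume center vt = 1.84 × 1270 = 2336.8 m, so the well at 2320 m is 16.8 m upgradient of the peak.
√(4πDt) = 34.25 m, giving peak height M/(n_e·A·√(4πDt)) = 11.6/(0.32 × 18.3 × 34.25) = 0.05784 kg/m³.
(x−vt)²/(4Dt) = (-16.8)²/(4 × 0.0735 × 1270) = 0.7559; exp(−0.7559) = 0.4696.
C = 0.05784 × 0.4696 = 0.0272 kg/m³.

0.0272 kg/m³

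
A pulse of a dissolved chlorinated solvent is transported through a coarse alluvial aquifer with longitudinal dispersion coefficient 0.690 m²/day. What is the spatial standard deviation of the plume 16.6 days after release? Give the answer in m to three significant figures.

Dispersive spreading gives a Gaussian with σ² = 2Dt; advection only shifts the center.
σ = √(2 × 0.690 × 16.6) = 4.79 m.

4.79 m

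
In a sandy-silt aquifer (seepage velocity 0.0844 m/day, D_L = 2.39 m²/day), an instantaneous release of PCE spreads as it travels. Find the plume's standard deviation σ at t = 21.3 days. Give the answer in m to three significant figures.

Dispersive spreading gives a Gaussian with σ² = 2Dt; advection only shifts the center.
σ = √(2 × 2.39 × 21.3) = 10.1 m.

10.1 m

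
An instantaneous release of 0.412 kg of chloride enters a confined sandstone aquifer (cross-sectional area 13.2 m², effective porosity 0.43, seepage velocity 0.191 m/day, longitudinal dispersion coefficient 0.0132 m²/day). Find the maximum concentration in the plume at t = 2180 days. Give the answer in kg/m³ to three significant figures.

The peak of an instantaneous 1D plume sits at x = vt; there the Gaussian factor is 1 and C_max = M/(n_e·A·√(4πDt)), where n_e·A is the pore area the mass is dissolved in.
√(4πDt) = √(4π × 0.0132 × 2180) = 19.02 m, so C_max = 0.412/(0.43 × 13.2 × 19.02) = 0.00382 kg/m³.

0.00382 kg/m³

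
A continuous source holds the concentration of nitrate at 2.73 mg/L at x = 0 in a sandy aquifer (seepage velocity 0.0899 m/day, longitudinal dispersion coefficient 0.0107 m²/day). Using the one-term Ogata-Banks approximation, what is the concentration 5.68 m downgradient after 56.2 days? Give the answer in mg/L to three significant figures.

For a continuous step input, C/C₀ ≈ ½·erfc((x−vt)/(2√(Dt))).
vt = 0.0899 × 56.2 = 5.05238 m and 2√(Dt) = 2√(0.0107 × 56.2) = 1.551 m.
Argument (x−vt)/(2√(Dt)) = (5.68 − 5.05238)/1.551 = 0.4047; ½·erfc(0.4047) = 0.2835.
C = 2.73 × 0.2835 = 0.774 mg/L.

0.774 mg/L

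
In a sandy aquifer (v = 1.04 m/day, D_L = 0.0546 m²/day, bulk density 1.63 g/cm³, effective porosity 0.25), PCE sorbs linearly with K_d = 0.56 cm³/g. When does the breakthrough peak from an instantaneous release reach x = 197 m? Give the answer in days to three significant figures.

881 days

Retardation factor R = 1 + ρ_b·K_d/n = 1 + 1.63 × 0.56/0.25 = 4.651.
Sorption retards both mechanisms: v_R = v/R = 0.2236 m/day, D_R = D/R = 0.01174 m²/day.
Peak time from v_R²t² + 2D_R t − x² = 0: t = (√(D_R² + v_R²x²) − D_R)/v_R².
√(D_R² + v_R²x²) = √(0.01174² + 0.2236² × 197²) = 44.05; v_R² = 0.05000.
t = (44.05 − 0.01174)/0.05000 = 881 days.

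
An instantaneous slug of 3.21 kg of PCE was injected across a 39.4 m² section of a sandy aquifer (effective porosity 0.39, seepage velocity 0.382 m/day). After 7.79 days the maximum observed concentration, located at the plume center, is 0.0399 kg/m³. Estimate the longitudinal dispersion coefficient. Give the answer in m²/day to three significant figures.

At the plume center C_max = M/(n_e·A·√(4πDt)), so D = M²/(4πt·(n_e·A·C_max)²).
n_e·A·C_max = 0.39 × 39.4 × 0.0399 = 0.6131 kg/m.
D = 3.21²/(4π × 7.79 × 0.6131²) = 0.280 m²/day.

0.280 m²/day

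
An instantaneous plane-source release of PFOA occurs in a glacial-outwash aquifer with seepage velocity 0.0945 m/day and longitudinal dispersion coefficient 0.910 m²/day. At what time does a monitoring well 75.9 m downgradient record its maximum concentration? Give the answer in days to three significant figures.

For the 1D instantaneous-source solution, setting ∂C/∂t = 0 at fixed x gives v²t² + 2Dt − x² = 0, so t = (√(D² + v²x²) − D)/v².
√(D² + v²x²) = √(0.910² + 0.0945² × 75.9²) = 7.230; v² = 0.00893025.
t = (7.230 − 0.910)/0.00893025 = 708 days (vs. the pure-advection estimate x/v = 803 d).

708 days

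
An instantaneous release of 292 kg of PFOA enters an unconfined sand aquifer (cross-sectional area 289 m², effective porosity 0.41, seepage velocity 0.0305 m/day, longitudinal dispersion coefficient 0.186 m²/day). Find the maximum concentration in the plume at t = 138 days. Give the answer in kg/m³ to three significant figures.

0.137 kg/m³

The peak of an instantaneous 1D plume sits at x = vt; there the Gaussian factor is 1 and C_max = M/(n_e·A·√(4πDt)), where n_e·A is the pore area the mass is dissolved in.
√(4πDt) = √(4π × 0.186 × 138) = 17.96 m, so C_max = 292/(0.41 × 289 × 17.96) = 0.137 kg/m³.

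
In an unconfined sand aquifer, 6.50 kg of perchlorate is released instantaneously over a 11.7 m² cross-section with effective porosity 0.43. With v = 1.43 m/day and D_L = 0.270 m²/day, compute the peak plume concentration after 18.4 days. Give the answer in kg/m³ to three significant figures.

0.164 kg/m³

The peak of an instantaneous 1D plume sits at x = vt; there the Gaussian factor is 1 and C_max = M/(n_e·A·√(4πDt)), where n_e·A is the pore area the mass is dissolved in.
√(4πDt) = √(4π × 0.270 × 18.4) = 7.901 m, so C_max = 6.50/(0.43 × 11.7 × 7.901) = 0.164 kg/m³.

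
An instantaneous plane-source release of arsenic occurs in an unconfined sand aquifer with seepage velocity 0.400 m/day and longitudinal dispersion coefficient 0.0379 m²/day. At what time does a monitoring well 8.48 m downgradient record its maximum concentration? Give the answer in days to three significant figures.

21.0 days

For the 1D instantaneous-source solution, setting ∂C/∂t = 0 at fixed x gives v²t² + 2Dt − x² = 0, so t = (√(D² + v²x²) − D)/v².
√(D² + v²x²) = √(0.0379² + 0.400² × 8.48²) = 3.392; v² = 0.16.
t = (3.392 − 0.0379)/0.16 = 21.0 days (vs. the pure-advection estimate x/v = 21.2 d).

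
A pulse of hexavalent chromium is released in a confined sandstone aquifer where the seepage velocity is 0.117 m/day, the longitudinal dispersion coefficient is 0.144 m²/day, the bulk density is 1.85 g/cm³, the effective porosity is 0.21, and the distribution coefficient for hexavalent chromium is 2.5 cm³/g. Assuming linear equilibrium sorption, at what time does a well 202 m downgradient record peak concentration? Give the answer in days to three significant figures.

39500 days

Retardation factor R = 1 + ρ_b·K_d/n = 1 + 1.85 × 2.5/0.21 = 23.02.
Sorption retards both mechanisms: v_R = v/R = 0.005083 m/day, D_R = D/R = 0.006255 m²/day.
Peak time from v_R²t² + 2D_R t − x² = 0: t = (√(D_R² + v_R²x²) − D_R)/v_R².
√(D_R² + v_R²x²) = √(0.006255² + 0.005083² × 202²) = 1.027; v_R² = 2.584e-05.
t = (1.027 − 0.006255)/2.584e-05 = 39500 days.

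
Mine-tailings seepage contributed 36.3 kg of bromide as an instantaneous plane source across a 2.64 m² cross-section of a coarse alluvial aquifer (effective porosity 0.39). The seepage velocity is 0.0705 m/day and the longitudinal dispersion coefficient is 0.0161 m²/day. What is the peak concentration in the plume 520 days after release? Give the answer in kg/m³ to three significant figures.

3.44 kg/m³

The peak of an instantaneous 1D plume sits at x = vt; there the Gaussian factor is 1 and C_max = M/(n_e·A·√(4πDt)), where n_e·A is the pore area the mass is dissolved in.
√(4πDt) = √(4π × 0.0161 × 520) = 10.26 m, so C_max = 36.3/(0.39 × 2.64 × 10.26) = 3.44 kg/m³.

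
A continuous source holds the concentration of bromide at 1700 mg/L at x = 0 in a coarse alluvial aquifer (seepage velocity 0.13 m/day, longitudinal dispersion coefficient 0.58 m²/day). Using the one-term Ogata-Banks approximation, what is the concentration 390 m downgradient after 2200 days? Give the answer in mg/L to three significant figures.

33.6 mg/L

For a continuous step input, C/C₀ ≈ ½·erfc((x−vt)/(2√(Dt))).
vt = 0.13 × 2200 = 286 m and 2√(Dt) = 2√(0.58 × 2200) = 71.44 m.
Argument (x−vt)/(2√(Dt)) = (390 − 286)/71.44 = 1.456; ½·erfc(1.456) = 0.01974.
C = 1700 × 0.01974 = 33.6 mg/L.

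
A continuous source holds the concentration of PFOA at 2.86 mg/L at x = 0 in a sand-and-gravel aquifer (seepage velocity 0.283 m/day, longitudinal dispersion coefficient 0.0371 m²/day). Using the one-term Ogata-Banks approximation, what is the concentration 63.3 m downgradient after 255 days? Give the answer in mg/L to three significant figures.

For a continuous step input, C/C₀ ≈ ½·erfc((x−vt)/(2√(Dt))).
vt = 0.283 × 255 = 72.165 m and 2√(Dt) = 2√(0.0371 × 255) = 6.152 m.
Argument (x−vt)/(2√(Dt)) = (63.3 − 72.165)/6.152 = -1.441; ½·erfc(-1.441) = 0.9792.
C = 2.86 × 0.9792 = 2.80 mg/L.

2.80 mg/L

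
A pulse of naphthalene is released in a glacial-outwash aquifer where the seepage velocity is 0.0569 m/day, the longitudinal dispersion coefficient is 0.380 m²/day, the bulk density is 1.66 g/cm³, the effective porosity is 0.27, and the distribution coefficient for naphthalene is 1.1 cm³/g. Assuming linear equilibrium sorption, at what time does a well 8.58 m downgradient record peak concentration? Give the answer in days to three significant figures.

572 days

Retardation factor R = 1 + ρ_b·K_d/n = 1 + 1.66 × 1.1/0.27 = 7.763.
Sorption retards both mechanisms: v_R = v/R = 0.007330 m/day, D_R = D/R = 0.04895 m²/day.
Peak time from v_R²t² + 2D_R t − x² = 0: t = (√(D_R² + v_R²x²) − D_R)/v_R².
√(D_R² + v_R²x²) = √(0.04895² + 0.007330² × 8.58²) = 0.07970; v_R² = 5.373e-05.
t = (0.07970 − 0.04895)/5.373e-05 = 572 days.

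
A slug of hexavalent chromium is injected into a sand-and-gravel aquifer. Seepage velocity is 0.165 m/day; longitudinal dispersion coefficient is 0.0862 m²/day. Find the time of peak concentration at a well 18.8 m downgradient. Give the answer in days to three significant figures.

111 days

For the 1D instantaneous-source solution, setting ∂C/∂t = 0 at fixed x gives v²t² + 2Dt − x² = 0, so t = (√(D² + v²x²) − D)/v².
√(D² + v²x²) = √(0.0862² + 0.165² × 18.8²) = 3.103; v² = 0.027225.
t = (3.103 − 0.0862)/0.027225 = 111 days (vs. the pure-advection estimate x/v = 114 d).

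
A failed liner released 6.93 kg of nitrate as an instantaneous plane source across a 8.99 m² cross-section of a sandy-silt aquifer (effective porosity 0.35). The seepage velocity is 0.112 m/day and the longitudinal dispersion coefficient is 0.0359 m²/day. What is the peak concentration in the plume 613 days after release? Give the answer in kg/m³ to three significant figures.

The peak of an instantaneous 1D plume sits at x = vt; there the Gaussian factor is 1 and C_max = M/(n_e·A·√(4πDt)), where n_e·A is the pore area the mass is dissolved in.
√(4πDt) = √(4π × 0.0359 × 613) = 16.63 m, so C_max = 6.93/(0.35 × 8.99 × 16.63) = 0.132 kg/m³.

0.132 kg/m³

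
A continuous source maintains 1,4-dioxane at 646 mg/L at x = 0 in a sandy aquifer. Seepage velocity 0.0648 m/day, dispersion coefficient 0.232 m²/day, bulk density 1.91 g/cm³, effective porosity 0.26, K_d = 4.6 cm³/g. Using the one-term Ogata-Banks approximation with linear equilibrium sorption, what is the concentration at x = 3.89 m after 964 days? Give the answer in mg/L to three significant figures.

Retardation factor R = 1 + ρ_b·K_d/n = 1 + 1.91 × 4.6/0.26 = 34.79.
Sorption retards both mechanisms: v_R = v/R = 0.001863 m/day, D_R = D/R = 0.006669 m²/day.
v_R·t = 0.001863 × 964 = 1.795932 m; 2√(D_R t) = 5.071 m; argument = (3.89 − 1.795932)/5.071 = 0.4129.
C = C₀ × ½·erfc(0.4129) = 646 × 0.2796 = 181 mg/L.

181 mg/L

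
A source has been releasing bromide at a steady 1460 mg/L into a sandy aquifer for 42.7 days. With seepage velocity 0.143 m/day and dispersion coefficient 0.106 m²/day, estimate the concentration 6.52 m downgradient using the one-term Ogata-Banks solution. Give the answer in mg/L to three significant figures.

For a continuous step input, C/C₀ ≈ ½·erfc((x−vt)/(2√(Dt))).
vt = 0.143 × 42.7 = 6.1061 m and 2√(Dt) = 2√(0.106 × 42.7) = 4.255 m.
Argument (x−vt)/(2√(Dt)) = (6.52 − 6.1061)/4.255 = 0.09727; ½·erfc(0.09727) = 0.4453.
C = 1460 × 0.4453 = 650 mg/L.

650 mg/L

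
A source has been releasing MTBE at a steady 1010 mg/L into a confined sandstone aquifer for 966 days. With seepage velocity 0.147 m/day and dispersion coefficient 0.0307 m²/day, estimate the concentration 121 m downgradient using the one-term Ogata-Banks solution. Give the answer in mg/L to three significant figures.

1010 mg/L

For a continuous step input, C/C₀ ≈ ½·erfc((x−vt)/(2√(Dt))).
vt = 0.147 × 966 = 142.002 m and 2√(Dt) = 2√(0.0307 × 966) = 10.89 m.
Argument (x−vt)/(2√(Dt)) = (121 − 142.002)/10.89 = -1.929; ½·erfc(-1.929) = 0.9968.
C = 1010 × 0.9968 = 1010 mg/L.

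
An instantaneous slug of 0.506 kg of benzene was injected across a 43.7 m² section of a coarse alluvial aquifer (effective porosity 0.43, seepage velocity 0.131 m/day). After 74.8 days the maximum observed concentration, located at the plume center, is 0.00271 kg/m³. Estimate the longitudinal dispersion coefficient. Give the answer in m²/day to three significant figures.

0.105 m²/day

At the plume center C_max = M/(n_e·A·√(4πDt)), so D = M²/(4πt·(n_e·A·C_max)²).
n_e·A·C_max = 0.43 × 43.7 × 0.00271 = 0.05092 kg/m.
D = 0.506²/(4π × 74.8 × 0.05092²) = 0.105 m²/day.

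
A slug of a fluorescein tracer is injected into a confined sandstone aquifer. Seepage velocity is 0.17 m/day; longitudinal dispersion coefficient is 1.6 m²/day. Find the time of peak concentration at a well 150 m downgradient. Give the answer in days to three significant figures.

829 days

For the 1D instantaneous-source solution, setting ∂C/∂t = 0 at fixed x gives v²t² + 2Dt − x² = 0, so t = (√(D² + v²x²) − D)/v².
√(D² + v²x²) = √(1.6² + 0.17² × 150²) = 25.55; v² = 0.0289.
t = (25.55 − 1.6)/0.0289 = 829 days (vs. the pure-advection estimate x/v = 882 d).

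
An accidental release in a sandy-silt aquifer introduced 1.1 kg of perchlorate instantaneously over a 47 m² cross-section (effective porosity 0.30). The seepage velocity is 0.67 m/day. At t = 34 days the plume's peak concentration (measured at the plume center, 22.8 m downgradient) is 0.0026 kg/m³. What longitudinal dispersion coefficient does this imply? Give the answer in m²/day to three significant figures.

At the plume center C_max = M/(n_e·A·√(4πDt)), so D = M²/(4πt·(n_e·A·C_max)²).
n_e·A·C_max = 0.30 × 47 × 0.0026 = 0.03666 kg/m.
D = 1.1²/(4π × 34 × 0.03666²) = 2.11 m²/day.

2.11 m²/day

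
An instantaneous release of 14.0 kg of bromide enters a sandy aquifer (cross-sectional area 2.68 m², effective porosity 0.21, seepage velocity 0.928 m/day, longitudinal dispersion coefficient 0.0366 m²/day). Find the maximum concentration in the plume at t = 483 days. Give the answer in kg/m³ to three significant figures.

1.67 kg/m³

The peak of an instantaneous 1D plume sits at x = vt; there the Gaussian factor is 1 and C_max = M/(n_e·A·√(4πDt)), where n_e·A is the pore area the mass is dissolved in.
√(4πDt) = √(4π × 0.0366 × 483) = 14.90 m, so C_max = 14.0/(0.21 × 2.68 × 14.90) = 1.67 kg/m³.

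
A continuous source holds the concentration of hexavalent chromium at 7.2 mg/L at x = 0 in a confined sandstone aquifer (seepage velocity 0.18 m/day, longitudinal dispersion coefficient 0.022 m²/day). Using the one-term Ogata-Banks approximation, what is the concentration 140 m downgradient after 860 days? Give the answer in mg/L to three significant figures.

7.14 mg/L

For a continuous step input, C/C₀ ≈ ½·erfc((x−vt)/(2√(Dt))).
vt = 0.18 × 860 = 154.8 m and 2√(Dt) = 2√(0.022 × 860) = 8.699 m.
Argument (x−vt)/(2√(Dt)) = (140 − 154.8)/8.699 = -1.701; ½·erfc(-1.701) = 0.9919.
C = 7.2 × 0.9919 = 7.14 mg/L.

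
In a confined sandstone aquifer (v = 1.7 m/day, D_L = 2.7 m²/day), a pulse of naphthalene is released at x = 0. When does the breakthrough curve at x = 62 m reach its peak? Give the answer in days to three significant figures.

For the 1D instantaneous-source solution, setting ∂C/∂t = 0 at fixed x gives v²t² + 2Dt − x² = 0, so t = (√(D² + v²x²) − D)/v².
√(D² + v²x²) = √(2.7² + 1.7² × 62²) = 105.4; v² = 2.89.
t = (105.4 − 2.7)/2.89 = 35.5 days (vs. the pure-advection estimate x/v = 36.5 d).

35.5 days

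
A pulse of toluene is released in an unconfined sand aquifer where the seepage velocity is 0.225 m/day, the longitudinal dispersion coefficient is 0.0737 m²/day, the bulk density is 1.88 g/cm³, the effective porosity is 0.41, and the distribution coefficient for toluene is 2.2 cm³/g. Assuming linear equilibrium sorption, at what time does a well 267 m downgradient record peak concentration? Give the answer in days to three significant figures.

13100 days

Retardation factor R = 1 + ρ_b·K_d/n = 1 + 1.88 × 2.2/0.41 = 11.09.
Sorption retards both mechanisms: v_R = v/R = 0.02029 m/day, D_R = D/R = 0.006646 m²/day.
Peak time from v_R²t² + 2D_R t − x² = 0: t = (√(D_R² + v_R²x²) − D_R)/v_R².
√(D_R² + v_R²x²) = √(0.006646² + 0.02029² × 267²) = 5.417; v_R² = 0.0004117.
t = (5.417 − 0.006646)/0.0004117 = 13100 days.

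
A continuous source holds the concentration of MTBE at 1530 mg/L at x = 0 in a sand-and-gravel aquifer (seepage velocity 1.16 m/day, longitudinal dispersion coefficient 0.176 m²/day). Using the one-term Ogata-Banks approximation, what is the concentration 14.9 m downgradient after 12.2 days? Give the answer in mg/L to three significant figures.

549 mg/L

For a continuous step input, C/C₀ ≈ ½·erfc((x−vt)/(2√(Dt))).
vt = 1.16 × 12.2 = 14.152 m and 2√(Dt) = 2√(0.176 × 12.2) = 2.931 m.
Argument (x−vt)/(2√(Dt)) = (14.9 − 14.152)/2.931 = 0.2552; ½·erfc(0.2552) = 0.3591.
C = 1530 × 0.3591 = 549 mg/L.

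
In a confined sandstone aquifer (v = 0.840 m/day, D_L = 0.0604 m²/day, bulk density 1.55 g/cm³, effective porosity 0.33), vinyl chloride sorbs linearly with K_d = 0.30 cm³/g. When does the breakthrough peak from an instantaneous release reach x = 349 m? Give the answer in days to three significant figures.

Retardation factor R = 1 + ρ_b·K_d/n = 1 + 1.55 × 0.30/0.33 = 2.409.
Sorption retards both mechanisms: v_R = v/R = 0.3487 m/day, D_R = D/R = 0.02507 m²/day.
Peak time from v_R²t² + 2D_R t − x² = 0: t = (√(D_R² + v_R²x²) − D_R)/v_R².
√(D_R² + v_R²x²) = √(0.02507² + 0.3487² × 349²) = 121.7; v_R² = 0.1216.
t = (121.7 − 0.02507)/0.1216 = 1000 days.

1000 days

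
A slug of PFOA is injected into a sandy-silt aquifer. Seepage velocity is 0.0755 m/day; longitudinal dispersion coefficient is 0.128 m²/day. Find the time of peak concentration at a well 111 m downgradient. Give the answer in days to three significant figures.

For the 1D instantaneous-source solution, setting ∂C/∂t = 0 at fixed x gives v²t² + 2Dt − x² = 0, so t = (√(D² + v²x²) − D)/v².
√(D² + v²x²) = √(0.128² + 0.0755² × 111²) = 8.381; v² = 0.00570025.
t = (8.381 − 0.128)/0.00570025 = 1450 days (vs. the pure-advection estimate x/v = 1470 d).

1450 days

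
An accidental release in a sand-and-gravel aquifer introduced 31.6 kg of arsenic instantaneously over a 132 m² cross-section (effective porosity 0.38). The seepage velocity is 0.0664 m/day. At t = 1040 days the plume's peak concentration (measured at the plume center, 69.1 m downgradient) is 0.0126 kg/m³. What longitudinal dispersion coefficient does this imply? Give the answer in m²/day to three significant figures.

At the plume center C_max = M/(n_e·A·√(4πDt)), so D = M²/(4πt·(n_e·A·C_max)²).
n_e·A·C_max = 0.38 × 132 × 0.0126 = 0.6320 kg/m.
D = 31.6²/(4π × 1040 × 0.6320²) = 0.191 m²/day.

0.191 m²/day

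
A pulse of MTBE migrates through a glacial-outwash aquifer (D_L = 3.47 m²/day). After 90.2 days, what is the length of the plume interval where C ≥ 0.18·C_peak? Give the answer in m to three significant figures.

The plume is Gaussian with σ = √(2Dt) = √(2 × 3.47 × 90.2) = 25.02 m.
C/C_peak = exp(−Δx²/(2σ²)) = 0.18 ⇒ Δx = σ·√(−2 ln 0.18) = 25.02 × 1.852 = 46.34 m.
Width = 2Δx = 92.7 m.

92.7 m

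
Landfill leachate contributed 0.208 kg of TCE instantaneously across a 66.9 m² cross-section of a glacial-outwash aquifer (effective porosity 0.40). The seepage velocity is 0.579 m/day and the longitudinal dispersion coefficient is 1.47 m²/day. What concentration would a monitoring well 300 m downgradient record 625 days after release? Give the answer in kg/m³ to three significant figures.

2.55e-05 kg/m³

For an instantaneous plane source, C(x,t) = M/(n_e·A·√(4πDt)) · exp(−(x−vt)²/(4Dt)), with n_e·A the pore (flow) area.
Plume center vt = 0.579 × 625 = 361.875 m, so the well at 300 m is 61.875 m upgradient of the peak.
√(4πDt) = 107.4 m, giving peak height M/(n_e·A·√(4πDt)) = 0.208/(0.40 × 66.9 × 107.4) = 7.237e-05 kg/m³.
(x−vt)²/(4Dt) = (-61.875)²/(4 × 1.47 × 625) = 1.042; exp(−1.042) = 0.3527.
C = 7.237e-05 × 0.3527 = 2.55e-05 kg/m³.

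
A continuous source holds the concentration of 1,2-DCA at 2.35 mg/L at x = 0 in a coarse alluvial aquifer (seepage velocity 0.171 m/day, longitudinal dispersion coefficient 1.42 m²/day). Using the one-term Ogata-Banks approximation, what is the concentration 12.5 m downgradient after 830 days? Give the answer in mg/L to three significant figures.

For a continuous step input, C/C₀ ≈ ½·erfc((x−vt)/(2√(Dt))).
vt = 0.171 × 830 = 141.93 m and 2√(Dt) = 2√(1.42 × 830) = 68.66 m.
Argument (x−vt)/(2√(Dt)) = (12.5 − 141.93)/68.66 = -1.885; ½·erfc(-1.885) = 0.9962.
C = 2.35 × 0.9962 = 2.34 mg/L.

2.34 mg/L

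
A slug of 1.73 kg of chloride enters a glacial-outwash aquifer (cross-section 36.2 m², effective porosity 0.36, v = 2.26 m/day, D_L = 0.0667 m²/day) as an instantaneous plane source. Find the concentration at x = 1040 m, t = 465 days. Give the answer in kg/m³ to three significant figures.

For an instantaneous plane source, C(x,t) = M/(n_e·A·√(4πDt)) · exp(−(x−vt)²/(4Dt)), with n_e·A the pore (flow) area.
Plume center vt = 2.26 × 465 = 1050.9 m, so the well at 1040 m is 10.9 m upgradient of the peak.
√(4πDt) = 19.74 m, giving peak height M/(n_e·A·√(4πDt)) = 1.73/(0.36 × 36.2 × 19.74) = 0.006725 kg/m³.
(x−vt)²/(4Dt) = (-10.9)²/(4 × 0.0667 × 465) = 0.9577; exp(−0.9577) = 0.3838.
C = 0.006725 × 0.3838 = 0.00258 kg/m³.

0.00258 kg/m³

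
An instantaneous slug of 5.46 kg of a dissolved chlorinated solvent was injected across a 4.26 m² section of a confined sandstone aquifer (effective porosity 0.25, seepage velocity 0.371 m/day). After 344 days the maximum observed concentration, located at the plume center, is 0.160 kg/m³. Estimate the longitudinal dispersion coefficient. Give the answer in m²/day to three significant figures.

At the plume center C_max = M/(n_e·A·√(4πDt)), so D = M²/(4πt·(n_e·A·C_max)²).
n_e·A·C_max = 0.25 × 4.26 × 0.160 = 0.1704 kg/m.
D = 5.46²/(4π × 344 × 0.1704²) = 0.238 m²/day.

0.238 m²/day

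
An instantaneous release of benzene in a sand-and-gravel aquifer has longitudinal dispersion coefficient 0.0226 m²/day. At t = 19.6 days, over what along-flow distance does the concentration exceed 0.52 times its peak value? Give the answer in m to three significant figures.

The plume is Gaussian with σ = √(2Dt) = √(2 × 0.0226 × 19.6) = 0.9412 m.
C/C_peak = exp(−Δx²/(2σ²)) = 0.52 ⇒ Δx = σ·√(−2 ln 0.52) = 0.9412 × 1.144 = 1.077 m.
Width = 2Δx = 2.15 m.

2.15 m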